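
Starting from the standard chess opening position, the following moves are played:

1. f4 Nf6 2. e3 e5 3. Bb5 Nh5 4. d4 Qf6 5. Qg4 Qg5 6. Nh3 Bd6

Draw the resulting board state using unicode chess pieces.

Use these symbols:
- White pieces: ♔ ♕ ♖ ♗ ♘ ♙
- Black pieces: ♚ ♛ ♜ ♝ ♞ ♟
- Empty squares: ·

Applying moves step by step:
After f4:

♜ ♞ ♝ ♛ ♚ ♝ ♞ ♜
♟ ♟ ♟ ♟ ♟ ♟ ♟ ♟
· · · · · · · ·
· · · · · · · ·
· · · · · ♙ · ·
· · · · · · · ·
♙ ♙ ♙ ♙ ♙ · ♙ ♙
♖ ♘ ♗ ♕ ♔ ♗ ♘ ♖


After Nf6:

♜ ♞ ♝ ♛ ♚ ♝ · ♜
♟ ♟ ♟ ♟ ♟ ♟ ♟ ♟
· · · · · ♞ · ·
· · · · · · · ·
· · · · · ♙ · ·
· · · · · · · ·
♙ ♙ ♙ ♙ ♙ · ♙ ♙
♖ ♘ ♗ ♕ ♔ ♗ ♘ ♖


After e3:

♜ ♞ ♝ ♛ ♚ ♝ · ♜
♟ ♟ ♟ ♟ ♟ ♟ ♟ ♟
· · · · · ♞ · ·
· · · · · · · ·
· · · · · ♙ · ·
· · · · ♙ · · ·
♙ ♙ ♙ ♙ · · ♙ ♙
♖ ♘ ♗ ♕ ♔ ♗ ♘ ♖


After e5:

♜ ♞ ♝ ♛ ♚ ♝ · ♜
♟ ♟ ♟ ♟ · ♟ ♟ ♟
· · · · · ♞ · ·
· · · · ♟ · · ·
· · · · · ♙ · ·
· · · · ♙ · · ·
♙ ♙ ♙ ♙ · · ♙ ♙
♖ ♘ ♗ ♕ ♔ ♗ ♘ ♖


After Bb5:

♜ ♞ ♝ ♛ ♚ ♝ · ♜
♟ ♟ ♟ ♟ · ♟ ♟ ♟
· · · · · ♞ · ·
· ♗ · · ♟ · · ·
· · · · · ♙ · ·
· · · · ♙ · · ·
♙ ♙ ♙ ♙ · · ♙ ♙
♖ ♘ ♗ ♕ ♔ · ♘ ♖


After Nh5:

♜ ♞ ♝ ♛ ♚ ♝ · ♜
♟ ♟ ♟ ♟ · ♟ ♟ ♟
· · · · · · · ·
· ♗ · · ♟ · · ♞
· · · · · ♙ · ·
· · · · ♙ · · ·
♙ ♙ ♙ ♙ · · ♙ ♙
♖ ♘ ♗ ♕ ♔ · ♘ ♖


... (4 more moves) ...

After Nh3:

♜ ♞ ♝ · ♚ ♝ · ♜
♟ ♟ ♟ ♟ · ♟ ♟ ♟
· · · · · · · ·
· ♗ · · ♟ · ♛ ♞
· · · ♙ · ♙ ♕ ·
· · · · ♙ · · ♘
♙ ♙ ♙ · · · ♙ ♙
♖ ♘ ♗ · ♔ · · ♖


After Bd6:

♜ ♞ ♝ · ♚ · · ♜
♟ ♟ ♟ ♟ · ♟ ♟ ♟
· · · ♝ · · · ·
· ♗ · · ♟ · ♛ ♞
· · · ♙ · ♙ ♕ ·
· · · · ♙ · · ♘
♙ ♙ ♙ · · · ♙ ♙
♖ ♘ ♗ · ♔ · · ♖



  a b c d e f g h
  ─────────────────
8│♜ ♞ ♝ · ♚ · · ♜│8
7│♟ ♟ ♟ ♟ · ♟ ♟ ♟│7
6│· · · ♝ · · · ·│6
5│· ♗ · · ♟ · ♛ ♞│5
4│· · · ♙ · ♙ ♕ ·│4
3│· · · · ♙ · · ♘│3
2│♙ ♙ ♙ · · · ♙ ♙│2
1│♖ ♘ ♗ · ♔ · · ♖│1
  ─────────────────
  a b c d e f g h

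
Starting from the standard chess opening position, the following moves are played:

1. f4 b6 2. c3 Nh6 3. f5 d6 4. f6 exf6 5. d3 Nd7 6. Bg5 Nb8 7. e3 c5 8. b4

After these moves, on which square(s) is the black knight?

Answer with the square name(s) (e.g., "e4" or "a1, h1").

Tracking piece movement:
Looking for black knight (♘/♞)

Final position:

  a b c d e f g h
  ─────────────────
8│♜ ♞ ♝ ♛ ♚ ♝ · ♜│8
7│♟ · · · · ♟ ♟ ♟│7
6│· ♟ · ♟ · ♟ · ♞│6
5│· · ♟ · · · ♗ ·│5
4│· ♙ · · · · · ·│4
3│· · ♙ ♙ ♙ · · ·│3
2│♙ · · · · · ♙ ♙│2
1│♖ ♘ · ♕ ♔ ♗ ♘ ♖│1
  ─────────────────
  a b c d e f g h


b8, h6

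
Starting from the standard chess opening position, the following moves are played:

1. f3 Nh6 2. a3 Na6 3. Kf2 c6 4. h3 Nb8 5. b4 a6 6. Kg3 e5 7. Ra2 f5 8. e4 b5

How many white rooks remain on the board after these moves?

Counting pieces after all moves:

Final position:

  a b c d e f g h
  ─────────────────
8│♜ ♞ ♝ ♛ ♚ ♝ · ♜│8
7│· · · ♟ · · ♟ ♟│7
6│♟ · ♟ · · · · ♞│6
5│· ♟ · · ♟ ♟ · ·│5
4│· ♙ · · ♙ · · ·│4
3│♙ · · · · ♙ ♔ ♙│3
2│♖ · ♙ ♙ · · ♙ ·│2
1│· ♘ ♗ ♕ · ♗ ♘ ♖│1
  ─────────────────
  a b c d e f g h


2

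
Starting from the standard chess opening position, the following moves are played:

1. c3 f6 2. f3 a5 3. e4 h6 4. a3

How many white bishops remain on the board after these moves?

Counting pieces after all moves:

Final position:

  a b c d e f g h
  ─────────────────
8│♜ ♞ ♝ ♛ ♚ ♝ ♞ ♜│8
7│· ♟ ♟ ♟ ♟ · ♟ ·│7
6│· · · · · ♟ · ♟│6
5│♟ · · · · · · ·│5
4│· · · · ♙ · · ·│4
3│♙ · ♙ · · ♙ · ·│3
2│· ♙ · ♙ · · ♙ ♙│2
1│♖ ♘ ♗ ♕ ♔ ♗ ♘ ♖│1
  ─────────────────
  a b c d e f g h


2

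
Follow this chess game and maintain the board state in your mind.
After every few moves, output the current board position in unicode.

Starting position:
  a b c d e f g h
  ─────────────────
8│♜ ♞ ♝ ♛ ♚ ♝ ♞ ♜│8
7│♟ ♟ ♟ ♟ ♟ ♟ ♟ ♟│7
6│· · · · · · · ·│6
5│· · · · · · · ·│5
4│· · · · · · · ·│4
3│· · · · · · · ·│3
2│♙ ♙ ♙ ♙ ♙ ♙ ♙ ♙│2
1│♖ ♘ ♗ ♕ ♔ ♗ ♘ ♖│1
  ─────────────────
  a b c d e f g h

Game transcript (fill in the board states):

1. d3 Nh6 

  a b c d e f g h
  ─────────────────
8│♜ ♞ ♝ ♛ ♚ ♝ · ♜│8
7│♟ ♟ ♟ ♟ ♟ ♟ ♟ ♟│7
6│· · · · · · · ♞│6
5│· · · · · · · ·│5
4│· · · · · · · ·│4
3│· · · ♙ · · · ·│3
2│♙ ♙ ♙ · ♙ ♙ ♙ ♙│2
1│♖ ♘ ♗ ♕ ♔ ♗ ♘ ♖│1
  ─────────────────
  a b c d e f g h

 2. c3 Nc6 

  a b c d e f g h
  ─────────────────
8│♜ · ♝ ♛ ♚ ♝ · ♜│8
7│♟ ♟ ♟ ♟ ♟ ♟ ♟ ♟│7
6│· · ♞ · · · · ♞│6
5│· · · · · · · ·│5
4│· · · · · · · ·│4
3│· · ♙ ♙ · · · ·│3
2│♙ ♙ · · ♙ ♙ ♙ ♙│2
1│♖ ♘ ♗ ♕ ♔ ♗ ♘ ♖│1
  ─────────────────
  a b c d e f g h

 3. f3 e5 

  a b c d e f g h
  ─────────────────
8│♜ · ♝ ♛ ♚ ♝ · ♜│8
7│♟ ♟ ♟ ♟ · ♟ ♟ ♟│7
6│· · ♞ · · · · ♞│6
5│· · · · ♟ · · ·│5
4│· · · · · · · ·│4
3│· · ♙ ♙ · ♙ · ·│3
2│♙ ♙ · · ♙ · ♙ ♙│2
1│♖ ♘ ♗ ♕ ♔ ♗ ♘ ♖│1
  ─────────────────
  a b c d e f g h

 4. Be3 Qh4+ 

  a b c d e f g h
  ─────────────────
8│♜ · ♝ · ♚ ♝ · ♜│8
7│♟ ♟ ♟ ♟ · ♟ ♟ ♟│7
6│· · ♞ · · · · ♞│6
5│· · · · ♟ · · ·│5
4│· · · · · · · ♛│4
3│· · ♙ ♙ ♗ ♙ · ·│3
2│♙ ♙ · · ♙ · ♙ ♙│2
1│♖ ♘ · ♕ ♔ ♗ ♘ ♖│1
  ─────────────────
  a b c d e f g h



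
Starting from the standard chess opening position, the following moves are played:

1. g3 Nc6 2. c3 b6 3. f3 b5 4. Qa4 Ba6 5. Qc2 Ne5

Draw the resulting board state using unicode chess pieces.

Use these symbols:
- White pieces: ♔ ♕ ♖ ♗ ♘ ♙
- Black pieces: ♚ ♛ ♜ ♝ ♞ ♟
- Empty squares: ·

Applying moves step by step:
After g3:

♜ ♞ ♝ ♛ ♚ ♝ ♞ ♜
♟ ♟ ♟ ♟ ♟ ♟ ♟ ♟
· · · · · · · ·
· · · · · · · ·
· · · · · · · ·
· · · · · · ♙ ·
♙ ♙ ♙ ♙ ♙ ♙ · ♙
♖ ♘ ♗ ♕ ♔ ♗ ♘ ♖


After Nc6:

♜ · ♝ ♛ ♚ ♝ ♞ ♜
♟ ♟ ♟ ♟ ♟ ♟ ♟ ♟
· · ♞ · · · · ·
· · · · · · · ·
· · · · · · · ·
· · · · · · ♙ ·
♙ ♙ ♙ ♙ ♙ ♙ · ♙
♖ ♘ ♗ ♕ ♔ ♗ ♘ ♖


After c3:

♜ · ♝ ♛ ♚ ♝ ♞ ♜
♟ ♟ ♟ ♟ ♟ ♟ ♟ ♟
· · ♞ · · · · ·
· · · · · · · ·
· · · · · · · ·
· · ♙ · · · ♙ ·
♙ ♙ · ♙ ♙ ♙ · ♙
♖ ♘ ♗ ♕ ♔ ♗ ♘ ♖


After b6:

♜ · ♝ ♛ ♚ ♝ ♞ ♜
♟ · ♟ ♟ ♟ ♟ ♟ ♟
· ♟ ♞ · · · · ·
· · · · · · · ·
· · · · · · · ·
· · ♙ · · · ♙ ·
♙ ♙ · ♙ ♙ ♙ · ♙
♖ ♘ ♗ ♕ ♔ ♗ ♘ ♖


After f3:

♜ · ♝ ♛ ♚ ♝ ♞ ♜
♟ · ♟ ♟ ♟ ♟ ♟ ♟
· ♟ ♞ · · · · ·
· · · · · · · ·
· · · · · · · ·
· · ♙ · · ♙ ♙ ·
♙ ♙ · ♙ ♙ · · ♙
♖ ♘ ♗ ♕ ♔ ♗ ♘ ♖


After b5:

♜ · ♝ ♛ ♚ ♝ ♞ ♜
♟ · ♟ ♟ ♟ ♟ ♟ ♟
· · ♞ · · · · ·
· ♟ · · · · · ·
· · · · · · · ·
· · ♙ · · ♙ ♙ ·
♙ ♙ · ♙ ♙ · · ♙
♖ ♘ ♗ ♕ ♔ ♗ ♘ ♖


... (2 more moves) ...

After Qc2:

♜ · · ♛ ♚ ♝ ♞ ♜
♟ · ♟ ♟ ♟ ♟ ♟ ♟
♝ · ♞ · · · · ·
· ♟ · · · · · ·
· · · · · · · ·
· · ♙ · · ♙ ♙ ·
♙ ♙ ♕ ♙ ♙ · · ♙
♖ ♘ ♗ · ♔ ♗ ♘ ♖


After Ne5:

♜ · · ♛ ♚ ♝ ♞ ♜
♟ · ♟ ♟ ♟ ♟ ♟ ♟
♝ · · · · · · ·
· ♟ · · ♞ · · ·
· · · · · · · ·
· · ♙ · · ♙ ♙ ·
♙ ♙ ♕ ♙ ♙ · · ♙
♖ ♘ ♗ · ♔ ♗ ♘ ♖



  a b c d e f g h
  ─────────────────
8│♜ · · ♛ ♚ ♝ ♞ ♜│8
7│♟ · ♟ ♟ ♟ ♟ ♟ ♟│7
6│♝ · · · · · · ·│6
5│· ♟ · · ♞ · · ·│5
4│· · · · · · · ·│4
3│· · ♙ · · ♙ ♙ ·│3
2│♙ ♙ ♕ ♙ ♙ · · ♙│2
1│♖ ♘ ♗ · ♔ ♗ ♘ ♖│1
  ─────────────────
  a b c d e f g h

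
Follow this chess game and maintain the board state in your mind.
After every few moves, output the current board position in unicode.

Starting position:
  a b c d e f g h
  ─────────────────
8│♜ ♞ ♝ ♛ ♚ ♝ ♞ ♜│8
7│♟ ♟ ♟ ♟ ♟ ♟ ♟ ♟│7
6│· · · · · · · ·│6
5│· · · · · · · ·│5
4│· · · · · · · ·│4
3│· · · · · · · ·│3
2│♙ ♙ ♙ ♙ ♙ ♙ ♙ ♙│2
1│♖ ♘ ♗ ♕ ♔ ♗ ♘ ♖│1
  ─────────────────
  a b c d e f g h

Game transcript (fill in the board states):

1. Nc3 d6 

  a b c d e f g h
  ─────────────────
8│♜ ♞ ♝ ♛ ♚ ♝ ♞ ♜│8
7│♟ ♟ ♟ · ♟ ♟ ♟ ♟│7
6│· · · ♟ · · · ·│6
5│· · · · · · · ·│5
4│· · · · · · · ·│4
3│· · ♘ · · · · ·│3
2│♙ ♙ ♙ ♙ ♙ ♙ ♙ ♙│2
1│♖ · ♗ ♕ ♔ ♗ ♘ ♖│1
  ─────────────────
  a b c d e f g h

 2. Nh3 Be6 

  a b c d e f g h
  ─────────────────
8│♜ ♞ · ♛ ♚ ♝ ♞ ♜│8
7│♟ ♟ ♟ · ♟ ♟ ♟ ♟│7
6│· · · ♟ ♝ · · ·│6
5│· · · · · · · ·│5
4│· · · · · · · ·│4
3│· · ♘ · · · · ♘│3
2│♙ ♙ ♙ ♙ ♙ ♙ ♙ ♙│2
1│♖ · ♗ ♕ ♔ ♗ · ♖│1
  ─────────────────
  a b c d e f g h

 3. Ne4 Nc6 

  a b c d e f g h
  ─────────────────
8│♜ · · ♛ ♚ ♝ ♞ ♜│8
7│♟ ♟ ♟ · ♟ ♟ ♟ ♟│7
6│· · ♞ ♟ ♝ · · ·│6
5│· · · · · · · ·│5
4│· · · · ♘ · · ·│4
3│· · · · · · · ♘│3
2│♙ ♙ ♙ ♙ ♙ ♙ ♙ ♙│2
1│♖ · ♗ ♕ ♔ ♗ · ♖│1
  ─────────────────
  a b c d e f g h

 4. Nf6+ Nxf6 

  a b c d e f g h
  ─────────────────
8│♜ · · ♛ ♚ ♝ · ♜│8
7│♟ ♟ ♟ · ♟ ♟ ♟ ♟│7
6│· · ♞ ♟ ♝ ♞ · ·│6
5│· · · · · · · ·│5
4│· · · · · · · ·│4
3│· · · · · · · ♘│3
2│♙ ♙ ♙ ♙ ♙ ♙ ♙ ♙│2
1│♖ · ♗ ♕ ♔ ♗ · ♖│1
  ─────────────────
  a b c d e f g h



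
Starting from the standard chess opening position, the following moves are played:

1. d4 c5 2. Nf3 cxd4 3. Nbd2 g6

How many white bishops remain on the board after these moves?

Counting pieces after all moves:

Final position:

  a b c d e f g h
  ─────────────────
8│♜ ♞ ♝ ♛ ♚ ♝ ♞ ♜│8
7│♟ ♟ · ♟ ♟ ♟ · ♟│7
6│· · · · · · ♟ ·│6
5│· · · · · · · ·│5
4│· · · ♟ · · · ·│4
3│· · · · · ♘ · ·│3
2│♙ ♙ ♙ ♘ ♙ ♙ ♙ ♙│2
1│♖ · ♗ ♕ ♔ ♗ · ♖│1
  ─────────────────
  a b c d e f g h


2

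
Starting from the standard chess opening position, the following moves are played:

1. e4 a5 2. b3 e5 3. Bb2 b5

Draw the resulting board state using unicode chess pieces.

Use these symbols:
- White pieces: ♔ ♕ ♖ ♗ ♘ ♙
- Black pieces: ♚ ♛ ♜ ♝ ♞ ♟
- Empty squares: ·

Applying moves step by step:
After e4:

♜ ♞ ♝ ♛ ♚ ♝ ♞ ♜
♟ ♟ ♟ ♟ ♟ ♟ ♟ ♟
· · · · · · · ·
· · · · · · · ·
· · · · ♙ · · ·
· · · · · · · ·
♙ ♙ ♙ ♙ · ♙ ♙ ♙
♖ ♘ ♗ ♕ ♔ ♗ ♘ ♖


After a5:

♜ ♞ ♝ ♛ ♚ ♝ ♞ ♜
· ♟ ♟ ♟ ♟ ♟ ♟ ♟
· · · · · · · ·
♟ · · · · · · ·
· · · · ♙ · · ·
· · · · · · · ·
♙ ♙ ♙ ♙ · ♙ ♙ ♙
♖ ♘ ♗ ♕ ♔ ♗ ♘ ♖


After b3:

♜ ♞ ♝ ♛ ♚ ♝ ♞ ♜
· ♟ ♟ ♟ ♟ ♟ ♟ ♟
· · · · · · · ·
♟ · · · · · · ·
· · · · ♙ · · ·
· ♙ · · · · · ·
♙ · ♙ ♙ · ♙ ♙ ♙
♖ ♘ ♗ ♕ ♔ ♗ ♘ ♖


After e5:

♜ ♞ ♝ ♛ ♚ ♝ ♞ ♜
· ♟ ♟ ♟ · ♟ ♟ ♟
· · · · · · · ·
♟ · · · ♟ · · ·
· · · · ♙ · · ·
· ♙ · · · · · ·
♙ · ♙ ♙ · ♙ ♙ ♙
♖ ♘ ♗ ♕ ♔ ♗ ♘ ♖


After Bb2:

♜ ♞ ♝ ♛ ♚ ♝ ♞ ♜
· ♟ ♟ ♟ · ♟ ♟ ♟
· · · · · · · ·
♟ · · · ♟ · · ·
· · · · ♙ · · ·
· ♙ · · · · · ·
♙ ♗ ♙ ♙ · ♙ ♙ ♙
♖ ♘ · ♕ ♔ ♗ ♘ ♖


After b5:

♜ ♞ ♝ ♛ ♚ ♝ ♞ ♜
· · ♟ ♟ · ♟ ♟ ♟
· · · · · · · ·
♟ ♟ · · ♟ · · ·
· · · · ♙ · · ·
· ♙ · · · · · ·
♙ ♗ ♙ ♙ · ♙ ♙ ♙
♖ ♘ · ♕ ♔ ♗ ♘ ♖



  a b c d e f g h
  ─────────────────
8│♜ ♞ ♝ ♛ ♚ ♝ ♞ ♜│8
7│· · ♟ ♟ · ♟ ♟ ♟│7
6│· · · · · · · ·│6
5│♟ ♟ · · ♟ · · ·│5
4│· · · · ♙ · · ·│4
3│· ♙ · · · · · ·│3
2│♙ ♗ ♙ ♙ · ♙ ♙ ♙│2
1│♖ ♘ · ♕ ♔ ♗ ♘ ♖│1
  ─────────────────
  a b c d e f g h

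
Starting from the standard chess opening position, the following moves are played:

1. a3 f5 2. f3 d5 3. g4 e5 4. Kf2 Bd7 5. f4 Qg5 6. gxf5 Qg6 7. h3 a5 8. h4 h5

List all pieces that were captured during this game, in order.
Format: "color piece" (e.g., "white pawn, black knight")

Tracking captures:
  gxf5: captured black pawn

black pawn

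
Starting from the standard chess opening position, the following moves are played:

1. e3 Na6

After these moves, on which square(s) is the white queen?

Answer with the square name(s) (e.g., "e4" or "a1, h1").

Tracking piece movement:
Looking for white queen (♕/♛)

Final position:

  a b c d e f g h
  ─────────────────
8│♜ · ♝ ♛ ♚ ♝ ♞ ♜│8
7│♟ ♟ ♟ ♟ ♟ ♟ ♟ ♟│7
6│♞ · · · · · · ·│6
5│· · · · · · · ·│5
4│· · · · · · · ·│4
3│· · · · ♙ · · ·│3
2│♙ ♙ ♙ ♙ · ♙ ♙ ♙│2
1│♖ ♘ ♗ ♕ ♔ ♗ ♘ ♖│1
  ─────────────────
  a b c d e f g h


d1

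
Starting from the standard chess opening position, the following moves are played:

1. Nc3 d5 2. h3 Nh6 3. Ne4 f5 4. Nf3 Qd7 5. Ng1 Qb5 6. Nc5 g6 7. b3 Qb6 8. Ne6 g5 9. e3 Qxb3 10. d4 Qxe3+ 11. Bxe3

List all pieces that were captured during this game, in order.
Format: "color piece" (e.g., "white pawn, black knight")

Tracking captures:
  Qxb3: captured white pawn
  Qxe3+: captured white pawn
  Bxe3: captured black queen

white pawn, white pawn, black queen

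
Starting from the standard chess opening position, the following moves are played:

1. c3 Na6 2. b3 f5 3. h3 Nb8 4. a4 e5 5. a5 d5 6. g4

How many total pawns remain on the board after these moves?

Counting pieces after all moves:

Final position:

  a b c d e f g h
  ─────────────────
8│♜ ♞ ♝ ♛ ♚ ♝ ♞ ♜│8
7│♟ ♟ ♟ · · · ♟ ♟│7
6│· · · · · · · ·│6
5│♙ · · ♟ ♟ ♟ · ·│5
4│· · · · · · ♙ ·│4
3│· ♙ ♙ · · · · ♙│3
2│· · · ♙ ♙ ♙ · ·│2
1│♖ ♘ ♗ ♕ ♔ ♗ ♘ ♖│1
  ─────────────────
  a b c d e f g h


16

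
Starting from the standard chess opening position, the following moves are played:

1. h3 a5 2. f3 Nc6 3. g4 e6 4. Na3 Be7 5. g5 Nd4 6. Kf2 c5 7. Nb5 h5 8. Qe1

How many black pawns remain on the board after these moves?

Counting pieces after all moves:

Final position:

  a b c d e f g h
  ─────────────────
8│♜ · ♝ ♛ ♚ · ♞ ♜│8
7│· ♟ · ♟ ♝ ♟ ♟ ·│7
6│· · · · ♟ · · ·│6
5│♟ ♘ ♟ · · · ♙ ♟│5
4│· · · ♞ · · · ·│4
3│· · · · · ♙ · ♙│3
2│♙ ♙ ♙ ♙ ♙ ♔ · ·│2
1│♖ · ♗ · ♕ ♗ ♘ ♖│1
  ─────────────────
  a b c d e f g h


8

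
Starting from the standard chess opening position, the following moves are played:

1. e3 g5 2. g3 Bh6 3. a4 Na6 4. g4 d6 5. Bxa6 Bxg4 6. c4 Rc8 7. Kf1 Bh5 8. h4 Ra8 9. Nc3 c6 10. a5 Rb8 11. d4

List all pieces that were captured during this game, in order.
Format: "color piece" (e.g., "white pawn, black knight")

Tracking captures:
  Bxa6: captured black knight
  Bxg4: captured white pawn

black knight, white pawn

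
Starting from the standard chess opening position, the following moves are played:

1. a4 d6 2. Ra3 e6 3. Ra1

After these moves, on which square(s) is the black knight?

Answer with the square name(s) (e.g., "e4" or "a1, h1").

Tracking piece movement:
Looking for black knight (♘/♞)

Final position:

  a b c d e f g h
  ─────────────────
8│♜ ♞ ♝ ♛ ♚ ♝ ♞ ♜│8
7│♟ ♟ ♟ · · ♟ ♟ ♟│7
6│· · · ♟ ♟ · · ·│6
5│· · · · · · · ·│5
4│♙ · · · · · · ·│4
3│· · · · · · · ·│3
2│· ♙ ♙ ♙ ♙ ♙ ♙ ♙│2
1│♖ ♘ ♗ ♕ ♔ ♗ ♘ ♖│1
  ─────────────────
  a b c d e f g h


b8, g8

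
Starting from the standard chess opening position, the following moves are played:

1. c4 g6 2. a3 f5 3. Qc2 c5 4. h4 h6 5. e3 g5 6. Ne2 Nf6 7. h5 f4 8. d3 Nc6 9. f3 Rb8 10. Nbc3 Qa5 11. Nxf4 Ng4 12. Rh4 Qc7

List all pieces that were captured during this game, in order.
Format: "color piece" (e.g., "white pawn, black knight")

Tracking captures:
  Nxf4: captured black pawn

black pawn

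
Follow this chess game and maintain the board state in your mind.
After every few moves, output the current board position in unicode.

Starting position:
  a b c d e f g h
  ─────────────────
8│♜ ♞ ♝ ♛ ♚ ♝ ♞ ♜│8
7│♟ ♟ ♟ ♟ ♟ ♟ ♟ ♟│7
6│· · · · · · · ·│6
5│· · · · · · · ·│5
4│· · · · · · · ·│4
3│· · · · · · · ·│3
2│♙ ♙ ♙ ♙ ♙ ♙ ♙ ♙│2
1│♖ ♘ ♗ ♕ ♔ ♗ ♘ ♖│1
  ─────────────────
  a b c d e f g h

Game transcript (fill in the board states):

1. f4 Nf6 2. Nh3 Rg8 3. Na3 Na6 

  a b c d e f g h
  ─────────────────
8│♜ · ♝ ♛ ♚ ♝ ♜ ·│8
7│♟ ♟ ♟ ♟ ♟ ♟ ♟ ♟│7
6│♞ · · · · ♞ · ·│6
5│· · · · · · · ·│5
4│· · · · · ♙ · ·│4
3│♘ · · · · · · ♘│3
2│♙ ♙ ♙ ♙ ♙ · ♙ ♙│2
1│♖ · ♗ ♕ ♔ ♗ · ♖│1
  ─────────────────
  a b c d e f g h

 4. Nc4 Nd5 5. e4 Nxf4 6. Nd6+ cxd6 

  a b c d e f g h
  ─────────────────
8│♜ · ♝ ♛ ♚ ♝ ♜ ·│8
7│♟ ♟ · ♟ ♟ ♟ ♟ ♟│7
6│♞ · · ♟ · · · ·│6
5│· · · · · · · ·│5
4│· · · · ♙ ♞ · ·│4
3│· · · · · · · ♘│3
2│♙ ♙ ♙ ♙ · · ♙ ♙│2
1│♖ · ♗ ♕ ♔ ♗ · ♖│1
  ─────────────────
  a b c d e f g h

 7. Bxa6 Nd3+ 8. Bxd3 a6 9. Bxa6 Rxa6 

  a b c d e f g h
  ─────────────────
8│· · ♝ ♛ ♚ ♝ ♜ ·│8
7│· ♟ · ♟ ♟ ♟ ♟ ♟│7
6│♜ · · ♟ · · · ·│6
5│· · · · · · · ·│5
4│· · · · ♙ · · ·│4
3│· · · · · · · ♘│3
2│♙ ♙ ♙ ♙ · · ♙ ♙│2
1│♖ · ♗ ♕ ♔ · · ♖│1
  ─────────────────
  a b c d e f g h

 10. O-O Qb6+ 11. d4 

  a b c d e f g h
  ─────────────────
8│· · ♝ · ♚ ♝ ♜ ·│8
7│· ♟ · ♟ ♟ ♟ ♟ ♟│7
6│♜ ♛ · ♟ · · · ·│6
5│· · · · · · · ·│5
4│· · · ♙ ♙ · · ·│4
3│· · · · · · · ♘│3
2│♙ ♙ ♙ · · · ♙ ♙│2
1│♖ · ♗ ♕ · ♖ ♔ ·│1
  ─────────────────
  a b c d e f g h


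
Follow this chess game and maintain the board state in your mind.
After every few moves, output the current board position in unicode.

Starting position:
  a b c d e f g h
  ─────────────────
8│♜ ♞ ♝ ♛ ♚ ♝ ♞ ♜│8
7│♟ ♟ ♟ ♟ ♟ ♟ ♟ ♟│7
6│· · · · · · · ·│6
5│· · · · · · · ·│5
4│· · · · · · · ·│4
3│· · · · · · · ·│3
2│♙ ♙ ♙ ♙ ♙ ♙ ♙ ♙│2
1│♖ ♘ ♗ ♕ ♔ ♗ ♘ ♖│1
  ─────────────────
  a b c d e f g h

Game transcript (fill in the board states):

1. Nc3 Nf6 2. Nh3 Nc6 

  a b c d e f g h
  ─────────────────
8│♜ · ♝ ♛ ♚ ♝ · ♜│8
7│♟ ♟ ♟ ♟ ♟ ♟ ♟ ♟│7
6│· · ♞ · · ♞ · ·│6
5│· · · · · · · ·│5
4│· · · · · · · ·│4
3│· · ♘ · · · · ♘│3
2│♙ ♙ ♙ ♙ ♙ ♙ ♙ ♙│2
1│♖ · ♗ ♕ ♔ ♗ · ♖│1
  ─────────────────
  a b c d e f g h

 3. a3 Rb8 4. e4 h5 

  a b c d e f g h
  ─────────────────
8│· ♜ ♝ ♛ ♚ ♝ · ♜│8
7│♟ ♟ ♟ ♟ ♟ ♟ ♟ ·│7
6│· · ♞ · · ♞ · ·│6
5│· · · · · · · ♟│5
4│· · · · ♙ · · ·│4
3│♙ · ♘ · · · · ♘│3
2│· ♙ ♙ ♙ · ♙ ♙ ♙│2
1│♖ · ♗ ♕ ♔ ♗ · ♖│1
  ─────────────────
  a b c d e f g h

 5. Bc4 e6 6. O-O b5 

  a b c d e f g h
  ─────────────────
8│· ♜ ♝ ♛ ♚ ♝ · ♜│8
7│♟ · ♟ ♟ · ♟ ♟ ·│7
6│· · ♞ · ♟ ♞ · ·│6
5│· ♟ · · · · · ♟│5
4│· · ♗ · ♙ · · ·│4
3│♙ · ♘ · · · · ♘│3
2│· ♙ ♙ ♙ · ♙ ♙ ♙│2
1│♖ · ♗ ♕ · ♖ ♔ ·│1
  ─────────────────
  a b c d e f g h



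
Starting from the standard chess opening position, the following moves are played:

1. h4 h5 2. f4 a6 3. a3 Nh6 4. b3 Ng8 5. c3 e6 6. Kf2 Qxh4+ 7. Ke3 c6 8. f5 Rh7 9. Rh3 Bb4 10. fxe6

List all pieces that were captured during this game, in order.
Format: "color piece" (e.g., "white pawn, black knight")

Tracking captures:
  Qxh4+: captured white pawn
  fxe6: captured black pawn

white pawn, black pawn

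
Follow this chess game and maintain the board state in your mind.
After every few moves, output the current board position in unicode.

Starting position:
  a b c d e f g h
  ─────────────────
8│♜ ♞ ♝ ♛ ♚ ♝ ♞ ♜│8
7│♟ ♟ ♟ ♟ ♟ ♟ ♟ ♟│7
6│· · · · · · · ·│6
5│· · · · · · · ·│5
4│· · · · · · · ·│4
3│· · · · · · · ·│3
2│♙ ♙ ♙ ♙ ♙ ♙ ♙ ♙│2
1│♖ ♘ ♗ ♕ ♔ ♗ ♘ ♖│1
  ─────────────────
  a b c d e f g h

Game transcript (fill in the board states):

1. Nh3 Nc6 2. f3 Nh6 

  a b c d e f g h
  ─────────────────
8│♜ · ♝ ♛ ♚ ♝ · ♜│8
7│♟ ♟ ♟ ♟ ♟ ♟ ♟ ♟│7
6│· · ♞ · · · · ♞│6
5│· · · · · · · ·│5
4│· · · · · · · ·│4
3│· · · · · ♙ · ♘│3
2│♙ ♙ ♙ ♙ ♙ · ♙ ♙│2
1│♖ ♘ ♗ ♕ ♔ ♗ · ♖│1
  ─────────────────
  a b c d e f g h

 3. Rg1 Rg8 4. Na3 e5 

  a b c d e f g h
  ─────────────────
8│♜ · ♝ ♛ ♚ ♝ ♜ ·│8
7│♟ ♟ ♟ ♟ · ♟ ♟ ♟│7
6│· · ♞ · · · · ♞│6
5│· · · · ♟ · · ·│5
4│· · · · · · · ·│4
3│♘ · · · · ♙ · ♘│3
2│♙ ♙ ♙ ♙ ♙ · ♙ ♙│2
1│♖ · ♗ ♕ ♔ ♗ ♖ ·│1
  ─────────────────
  a b c d e f g h

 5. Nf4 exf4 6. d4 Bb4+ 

  a b c d e f g h
  ─────────────────
8│♜ · ♝ ♛ ♚ · ♜ ·│8
7│♟ ♟ ♟ ♟ · ♟ ♟ ♟│7
6│· · ♞ · · · · ♞│6
5│· · · · · · · ·│5
4│· ♝ · ♙ · ♟ · ·│4
3│♘ · · · · ♙ · ·│3
2│♙ ♙ ♙ · ♙ · ♙ ♙│2
1│♖ · ♗ ♕ ♔ ♗ ♖ ·│1
  ─────────────────
  a b c d e f g h

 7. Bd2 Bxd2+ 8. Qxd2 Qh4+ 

  a b c d e f g h
  ─────────────────
8│♜ · ♝ · ♚ · ♜ ·│8
7│♟ ♟ ♟ ♟ · ♟ ♟ ♟│7
6│· · ♞ · · · · ♞│6
5│· · · · · · · ·│5
4│· · · ♙ · ♟ · ♛│4
3│♘ · · · · ♙ · ·│3
2│♙ ♙ ♙ ♕ ♙ · ♙ ♙│2
1│♖ · · · ♔ ♗ ♖ ·│1
  ─────────────────
  a b c d e f g h

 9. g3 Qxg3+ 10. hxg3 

  a b c d e f g h
  ─────────────────
8│♜ · ♝ · ♚ · ♜ ·│8
7│♟ ♟ ♟ ♟ · ♟ ♟ ♟│7
6│· · ♞ · · · · ♞│6
5│· · · · · · · ·│5
4│· · · ♙ · ♟ · ·│4
3│♘ · · · · ♙ ♙ ·│3
2│♙ ♙ ♙ ♕ ♙ · · ·│2
1│♖ · · · ♔ ♗ ♖ ·│1
  ─────────────────
  a b c d e f g h


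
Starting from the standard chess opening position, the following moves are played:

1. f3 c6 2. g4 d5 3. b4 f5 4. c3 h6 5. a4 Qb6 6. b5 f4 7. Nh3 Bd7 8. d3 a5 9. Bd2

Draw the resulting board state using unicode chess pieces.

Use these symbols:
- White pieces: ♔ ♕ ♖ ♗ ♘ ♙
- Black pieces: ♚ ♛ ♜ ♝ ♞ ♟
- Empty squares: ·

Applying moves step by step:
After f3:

♜ ♞ ♝ ♛ ♚ ♝ ♞ ♜
♟ ♟ ♟ ♟ ♟ ♟ ♟ ♟
· · · · · · · ·
· · · · · · · ·
· · · · · · · ·
· · · · · ♙ · ·
♙ ♙ ♙ ♙ ♙ · ♙ ♙
♖ ♘ ♗ ♕ ♔ ♗ ♘ ♖


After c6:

♜ ♞ ♝ ♛ ♚ ♝ ♞ ♜
♟ ♟ · ♟ ♟ ♟ ♟ ♟
· · ♟ · · · · ·
· · · · · · · ·
· · · · · · · ·
· · · · · ♙ · ·
♙ ♙ ♙ ♙ ♙ · ♙ ♙
♖ ♘ ♗ ♕ ♔ ♗ ♘ ♖


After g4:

♜ ♞ ♝ ♛ ♚ ♝ ♞ ♜
♟ ♟ · ♟ ♟ ♟ ♟ ♟
· · ♟ · · · · ·
· · · · · · · ·
· · · · · · ♙ ·
· · · · · ♙ · ·
♙ ♙ ♙ ♙ ♙ · · ♙
♖ ♘ ♗ ♕ ♔ ♗ ♘ ♖


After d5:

♜ ♞ ♝ ♛ ♚ ♝ ♞ ♜
♟ ♟ · · ♟ ♟ ♟ ♟
· · ♟ · · · · ·
· · · ♟ · · · ·
· · · · · · ♙ ·
· · · · · ♙ · ·
♙ ♙ ♙ ♙ ♙ · · ♙
♖ ♘ ♗ ♕ ♔ ♗ ♘ ♖


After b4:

♜ ♞ ♝ ♛ ♚ ♝ ♞ ♜
♟ ♟ · · ♟ ♟ ♟ ♟
· · ♟ · · · · ·
· · · ♟ · · · ·
· ♙ · · · · ♙ ·
· · · · · ♙ · ·
♙ · ♙ ♙ ♙ · · ♙
♖ ♘ ♗ ♕ ♔ ♗ ♘ ♖


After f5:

♜ ♞ ♝ ♛ ♚ ♝ ♞ ♜
♟ ♟ · · ♟ · ♟ ♟
· · ♟ · · · · ·
· · · ♟ · ♟ · ·
· ♙ · · · · ♙ ·
· · · · · ♙ · ·
♙ · ♙ ♙ ♙ · · ♙
♖ ♘ ♗ ♕ ♔ ♗ ♘ ♖


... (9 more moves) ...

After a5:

♜ ♞ · · ♚ ♝ ♞ ♜
· ♟ · ♝ ♟ · ♟ ·
· ♛ ♟ · · · · ♟
♟ ♙ · ♟ · · · ·
♙ · · · · ♟ ♙ ·
· · ♙ ♙ · ♙ · ♘
· · · · ♙ · · ♙
♖ ♘ ♗ ♕ ♔ ♗ · ♖


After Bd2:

♜ ♞ · · ♚ ♝ ♞ ♜
· ♟ · ♝ ♟ · ♟ ·
· ♛ ♟ · · · · ♟
♟ ♙ · ♟ · · · ·
♙ · · · · ♟ ♙ ·
· · ♙ ♙ · ♙ · ♘
· · · ♗ ♙ · · ♙
♖ ♘ · ♕ ♔ ♗ · ♖



  a b c d e f g h
  ─────────────────
8│♜ ♞ · · ♚ ♝ ♞ ♜│8
7│· ♟ · ♝ ♟ · ♟ ·│7
6│· ♛ ♟ · · · · ♟│6
5│♟ ♙ · ♟ · · · ·│5
4│♙ · · · · ♟ ♙ ·│4
3│· · ♙ ♙ · ♙ · ♘│3
2│· · · ♗ ♙ · · ♙│2
1│♖ ♘ · ♕ ♔ ♗ · ♖│1
  ─────────────────
  a b c d e f g h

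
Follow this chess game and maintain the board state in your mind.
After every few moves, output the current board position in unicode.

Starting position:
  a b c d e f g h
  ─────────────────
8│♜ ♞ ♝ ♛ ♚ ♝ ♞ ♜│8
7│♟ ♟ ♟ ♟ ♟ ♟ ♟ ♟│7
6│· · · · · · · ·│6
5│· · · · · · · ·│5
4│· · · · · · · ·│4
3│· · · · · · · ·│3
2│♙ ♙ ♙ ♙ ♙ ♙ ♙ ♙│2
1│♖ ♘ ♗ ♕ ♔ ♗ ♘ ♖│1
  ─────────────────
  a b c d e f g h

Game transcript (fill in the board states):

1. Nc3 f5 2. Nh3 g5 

  a b c d e f g h
  ─────────────────
8│♜ ♞ ♝ ♛ ♚ ♝ ♞ ♜│8
7│♟ ♟ ♟ ♟ ♟ · · ♟│7
6│· · · · · · · ·│6
5│· · · · · ♟ ♟ ·│5
4│· · · · · · · ·│4
3│· · ♘ · · · · ♘│3
2│♙ ♙ ♙ ♙ ♙ ♙ ♙ ♙│2
1│♖ · ♗ ♕ ♔ ♗ · ♖│1
  ─────────────────
  a b c d e f g h

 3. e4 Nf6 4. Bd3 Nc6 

  a b c d e f g h
  ─────────────────
8│♜ · ♝ ♛ ♚ ♝ · ♜│8
7│♟ ♟ ♟ ♟ ♟ · · ♟│7
6│· · ♞ · · ♞ · ·│6
5│· · · · · ♟ ♟ ·│5
4│· · · · ♙ · · ·│4
3│· · ♘ ♗ · · · ♘│3
2│♙ ♙ ♙ ♙ · ♙ ♙ ♙│2
1│♖ · ♗ ♕ ♔ · · ♖│1
  ─────────────────
  a b c d e f g h

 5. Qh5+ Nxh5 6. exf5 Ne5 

  a b c d e f g h
  ─────────────────
8│♜ · ♝ ♛ ♚ ♝ · ♜│8
7│♟ ♟ ♟ ♟ ♟ · · ♟│7
6│· · · · · · · ·│6
5│· · · · ♞ ♙ ♟ ♞│5
4│· · · · · · · ·│4
3│· · ♘ ♗ · · · ♘│3
2│♙ ♙ ♙ ♙ · ♙ ♙ ♙│2
1│♖ · ♗ · ♔ · · ♖│1
  ─────────────────
  a b c d e f g h

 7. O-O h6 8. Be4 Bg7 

  a b c d e f g h
  ─────────────────
8│♜ · ♝ ♛ ♚ · · ♜│8
7│♟ ♟ ♟ ♟ ♟ · ♝ ·│7
6│· · · · · · · ♟│6
5│· · · · ♞ ♙ ♟ ♞│5
4│· · · · ♗ · · ·│4
3│· · ♘ · · · · ♘│3
2│♙ ♙ ♙ ♙ · ♙ ♙ ♙│2
1│♖ · ♗ · · ♖ ♔ ·│1
  ─────────────────
  a b c d e f g h

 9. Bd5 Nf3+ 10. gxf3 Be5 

  a b c d e f g h
  ─────────────────
8│♜ · ♝ ♛ ♚ · · ♜│8
7│♟ ♟ ♟ ♟ ♟ · · ·│7
6│· · · · · · · ♟│6
5│· · · ♗ ♝ ♙ ♟ ♞│5
4│· · · · · · · ·│4
3│· · ♘ · · ♙ · ♘│3
2│♙ ♙ ♙ ♙ · ♙ · ♙│2
1│♖ · ♗ · · ♖ ♔ ·│1
  ─────────────────
  a b c d e f g h



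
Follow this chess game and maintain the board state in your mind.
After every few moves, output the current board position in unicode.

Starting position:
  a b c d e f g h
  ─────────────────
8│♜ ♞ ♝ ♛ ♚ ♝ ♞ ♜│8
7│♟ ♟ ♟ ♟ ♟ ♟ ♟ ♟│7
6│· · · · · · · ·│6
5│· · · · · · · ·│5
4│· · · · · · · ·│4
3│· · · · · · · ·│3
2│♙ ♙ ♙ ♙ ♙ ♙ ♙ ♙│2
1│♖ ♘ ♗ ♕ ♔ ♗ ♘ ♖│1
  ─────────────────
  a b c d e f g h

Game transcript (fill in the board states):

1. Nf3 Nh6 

  a b c d e f g h
  ─────────────────
8│♜ ♞ ♝ ♛ ♚ ♝ · ♜│8
7│♟ ♟ ♟ ♟ ♟ ♟ ♟ ♟│7
6│· · · · · · · ♞│6
5│· · · · · · · ·│5
4│· · · · · · · ·│4
3│· · · · · ♘ · ·│3
2│♙ ♙ ♙ ♙ ♙ ♙ ♙ ♙│2
1│♖ ♘ ♗ ♕ ♔ ♗ · ♖│1
  ─────────────────
  a b c d e f g h

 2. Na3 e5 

  a b c d e f g h
  ─────────────────
8│♜ ♞ ♝ ♛ ♚ ♝ · ♜│8
7│♟ ♟ ♟ ♟ · ♟ ♟ ♟│7
6│· · · · · · · ♞│6
5│· · · · ♟ · · ·│5
4│· · · · · · · ·│4
3│♘ · · · · ♘ · ·│3
2│♙ ♙ ♙ ♙ ♙ ♙ ♙ ♙│2
1│♖ · ♗ ♕ ♔ ♗ · ♖│1
  ─────────────────
  a b c d e f g h

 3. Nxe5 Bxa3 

  a b c d e f g h
  ─────────────────
8│♜ ♞ ♝ ♛ ♚ · · ♜│8
7│♟ ♟ ♟ ♟ · ♟ ♟ ♟│7
6│· · · · · · · ♞│6
5│· · · · ♘ · · ·│5
4│· · · · · · · ·│4
3│♝ · · · · · · ·│3
2│♙ ♙ ♙ ♙ ♙ ♙ ♙ ♙│2
1│♖ · ♗ ♕ ♔ ♗ · ♖│1
  ─────────────────
  a b c d e f g h

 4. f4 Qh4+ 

  a b c d e f g h
  ─────────────────
8│♜ ♞ ♝ · ♚ · · ♜│8
7│♟ ♟ ♟ ♟ · ♟ ♟ ♟│7
6│· · · · · · · ♞│6
5│· · · · ♘ · · ·│5
4│· · · · · ♙ · ♛│4
3│♝ · · · · · · ·│3
2│♙ ♙ ♙ ♙ ♙ · ♙ ♙│2
1│♖ · ♗ ♕ ♔ ♗ · ♖│1
  ─────────────────
  a b c d e f g h



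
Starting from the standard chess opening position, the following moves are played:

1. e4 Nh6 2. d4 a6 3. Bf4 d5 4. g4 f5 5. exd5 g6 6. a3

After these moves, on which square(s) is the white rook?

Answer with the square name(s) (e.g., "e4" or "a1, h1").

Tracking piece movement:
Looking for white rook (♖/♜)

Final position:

  a b c d e f g h
  ─────────────────
8│♜ ♞ ♝ ♛ ♚ ♝ · ♜│8
7│· ♟ ♟ · ♟ · · ♟│7
6│♟ · · · · · ♟ ♞│6
5│· · · ♙ · ♟ · ·│5
4│· · · ♙ · ♗ ♙ ·│4
3│♙ · · · · · · ·│3
2│· ♙ ♙ · · ♙ · ♙│2
1│♖ ♘ · ♕ ♔ ♗ ♘ ♖│1
  ─────────────────
  a b c d e f g h


a1, h1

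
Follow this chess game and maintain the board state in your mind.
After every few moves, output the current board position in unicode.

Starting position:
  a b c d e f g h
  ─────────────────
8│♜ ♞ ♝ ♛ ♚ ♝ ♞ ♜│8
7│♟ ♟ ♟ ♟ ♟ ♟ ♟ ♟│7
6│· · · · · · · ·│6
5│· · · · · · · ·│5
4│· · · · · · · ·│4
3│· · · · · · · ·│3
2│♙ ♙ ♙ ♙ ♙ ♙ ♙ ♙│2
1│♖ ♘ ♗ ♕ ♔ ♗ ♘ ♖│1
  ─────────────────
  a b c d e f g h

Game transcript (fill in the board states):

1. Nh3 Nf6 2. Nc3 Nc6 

  a b c d e f g h
  ─────────────────
8│♜ · ♝ ♛ ♚ ♝ · ♜│8
7│♟ ♟ ♟ ♟ ♟ ♟ ♟ ♟│7
6│· · ♞ · · ♞ · ·│6
5│· · · · · · · ·│5
4│· · · · · · · ·│4
3│· · ♘ · · · · ♘│3
2│♙ ♙ ♙ ♙ ♙ ♙ ♙ ♙│2
1│♖ · ♗ ♕ ♔ ♗ · ♖│1
  ─────────────────
  a b c d e f g h

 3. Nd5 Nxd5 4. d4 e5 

  a b c d e f g h
  ─────────────────
8│♜ · ♝ ♛ ♚ ♝ · ♜│8
7│♟ ♟ ♟ ♟ · ♟ ♟ ♟│7
6│· · ♞ · · · · ·│6
5│· · · ♞ ♟ · · ·│5
4│· · · ♙ · · · ·│4
3│· · · · · · · ♘│3
2│♙ ♙ ♙ · ♙ ♙ ♙ ♙│2
1│♖ · ♗ ♕ ♔ ♗ · ♖│1
  ─────────────────
  a b c d e f g h

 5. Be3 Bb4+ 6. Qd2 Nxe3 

  a b c d e f g h
  ─────────────────
8│♜ · ♝ ♛ ♚ · · ♜│8
7│♟ ♟ ♟ ♟ · ♟ ♟ ♟│7
6│· · ♞ · · · · ·│6
5│· · · · ♟ · · ·│5
4│· ♝ · ♙ · · · ·│4
3│· · · · ♞ · · ♘│3
2│♙ ♙ ♙ ♕ ♙ ♙ ♙ ♙│2
1│♖ · · · ♔ ♗ · ♖│1
  ─────────────────
  a b c d e f g h

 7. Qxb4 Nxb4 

  a b c d e f g h
  ─────────────────
8│♜ · ♝ ♛ ♚ · · ♜│8
7│♟ ♟ ♟ ♟ · ♟ ♟ ♟│7
6│· · · · · · · ·│6
5│· · · · ♟ · · ·│5
4│· ♞ · ♙ · · · ·│4
3│· · · · ♞ · · ♘│3
2│♙ ♙ ♙ · ♙ ♙ ♙ ♙│2
1│♖ · · · ♔ ♗ · ♖│1
  ─────────────────
  a b c d e f g h


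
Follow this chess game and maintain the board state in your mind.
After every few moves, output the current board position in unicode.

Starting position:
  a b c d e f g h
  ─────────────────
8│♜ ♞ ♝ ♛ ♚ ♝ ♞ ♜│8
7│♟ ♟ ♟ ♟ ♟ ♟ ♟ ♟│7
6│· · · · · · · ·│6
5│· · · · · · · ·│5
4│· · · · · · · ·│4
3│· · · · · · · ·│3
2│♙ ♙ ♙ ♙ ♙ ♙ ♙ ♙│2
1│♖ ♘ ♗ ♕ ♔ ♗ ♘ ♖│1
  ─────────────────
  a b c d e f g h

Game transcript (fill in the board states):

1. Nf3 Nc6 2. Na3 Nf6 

  a b c d e f g h
  ─────────────────
8│♜ · ♝ ♛ ♚ ♝ · ♜│8
7│♟ ♟ ♟ ♟ ♟ ♟ ♟ ♟│7
6│· · ♞ · · ♞ · ·│6
5│· · · · · · · ·│5
4│· · · · · · · ·│4
3│♘ · · · · ♘ · ·│3
2│♙ ♙ ♙ ♙ ♙ ♙ ♙ ♙│2
1│♖ · ♗ ♕ ♔ ♗ · ♖│1
  ─────────────────
  a b c d e f g h

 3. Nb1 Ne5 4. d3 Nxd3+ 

  a b c d e f g h
  ─────────────────
8│♜ · ♝ ♛ ♚ ♝ · ♜│8
7│♟ ♟ ♟ ♟ ♟ ♟ ♟ ♟│7
6│· · · · · ♞ · ·│6
5│· · · · · · · ·│5
4│· · · · · · · ·│4
3│· · · ♞ · ♘ · ·│3
2│♙ ♙ ♙ · ♙ ♙ ♙ ♙│2
1│♖ ♘ ♗ ♕ ♔ ♗ · ♖│1
  ─────────────────
  a b c d e f g h

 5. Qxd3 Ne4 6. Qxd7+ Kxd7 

  a b c d e f g h
  ─────────────────
8│♜ · ♝ ♛ · ♝ · ♜│8
7│♟ ♟ ♟ ♚ ♟ ♟ ♟ ♟│7
6│· · · · · · · ·│6
5│· · · · · · · ·│5
4│· · · · ♞ · · ·│4
3│· · · · · ♘ · ·│3
2│♙ ♙ ♙ · ♙ ♙ ♙ ♙│2
1│♖ ♘ ♗ · ♔ ♗ · ♖│1
  ─────────────────
  a b c d e f g h

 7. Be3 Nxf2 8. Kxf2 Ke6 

  a b c d e f g h
  ─────────────────
8│♜ · ♝ ♛ · ♝ · ♜│8
7│♟ ♟ ♟ · ♟ ♟ ♟ ♟│7
6│· · · · ♚ · · ·│6
5│· · · · · · · ·│5
4│· · · · · · · ·│4
3│· · · · ♗ ♘ · ·│3
2│♙ ♙ ♙ · ♙ ♔ ♙ ♙│2
1│♖ ♘ · · · ♗ · ♖│1
  ─────────────────
  a b c d e f g h

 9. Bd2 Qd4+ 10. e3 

  a b c d e f g h
  ─────────────────
8│♜ · ♝ · · ♝ · ♜│8
7│♟ ♟ ♟ · ♟ ♟ ♟ ♟│7
6│· · · · ♚ · · ·│6
5│· · · · · · · ·│5
4│· · · ♛ · · · ·│4
3│· · · · ♙ ♘ · ·│3
2│♙ ♙ ♙ ♗ · ♔ ♙ ♙│2
1│♖ ♘ · · · ♗ · ♖│1
  ─────────────────
  a b c d e f g h
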